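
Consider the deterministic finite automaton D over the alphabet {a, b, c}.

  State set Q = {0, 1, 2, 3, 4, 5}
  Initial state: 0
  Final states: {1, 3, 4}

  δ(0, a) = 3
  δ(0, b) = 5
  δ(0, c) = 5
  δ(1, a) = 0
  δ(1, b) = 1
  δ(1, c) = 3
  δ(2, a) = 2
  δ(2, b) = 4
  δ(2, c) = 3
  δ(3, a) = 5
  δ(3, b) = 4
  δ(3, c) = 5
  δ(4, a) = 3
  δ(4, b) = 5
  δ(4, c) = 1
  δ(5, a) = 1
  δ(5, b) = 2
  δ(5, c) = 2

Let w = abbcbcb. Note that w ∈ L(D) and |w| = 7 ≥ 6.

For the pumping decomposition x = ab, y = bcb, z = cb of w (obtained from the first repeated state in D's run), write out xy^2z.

xy^2z = ab·bcb·bcb·cb = abbcbbcbcb.
Reading y = bcb takes D from 4 back to 4, so after x·y·y the machine is still in 4, and z then leads to the accepting state 1. Hence abbcbbcbcb ∈ L(D).

abbcbbcbcb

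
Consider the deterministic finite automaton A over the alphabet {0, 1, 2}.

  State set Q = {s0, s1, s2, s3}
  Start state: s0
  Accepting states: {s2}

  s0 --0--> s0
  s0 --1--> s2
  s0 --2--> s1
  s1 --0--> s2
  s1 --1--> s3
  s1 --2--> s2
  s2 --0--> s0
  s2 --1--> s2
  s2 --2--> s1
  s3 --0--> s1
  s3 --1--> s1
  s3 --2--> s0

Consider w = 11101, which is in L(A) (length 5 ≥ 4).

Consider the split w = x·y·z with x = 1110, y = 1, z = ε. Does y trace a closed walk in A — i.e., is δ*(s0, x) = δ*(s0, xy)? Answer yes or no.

Run of A on the first 5 characters of w = 1 1 1 0 1:
  step 0: s0  (start)
  step 1: s2  (read 1: s0→s2)
  step 2: s2  (read 1: s2→s2)
  step 3: s2  (read 1: s2→s2)
  step 4: s0  (read 0: s2→s0)
  step 5: s2  (read 1: s0→s2)

After x (step 4): s0. After xy (step 5): s2.
They differ (s0 ≠ s2), so y is not a cycle from the state after x; this split is not the one the pumping-lemma construction produces, and pumping y need not keep the string in L(A).

no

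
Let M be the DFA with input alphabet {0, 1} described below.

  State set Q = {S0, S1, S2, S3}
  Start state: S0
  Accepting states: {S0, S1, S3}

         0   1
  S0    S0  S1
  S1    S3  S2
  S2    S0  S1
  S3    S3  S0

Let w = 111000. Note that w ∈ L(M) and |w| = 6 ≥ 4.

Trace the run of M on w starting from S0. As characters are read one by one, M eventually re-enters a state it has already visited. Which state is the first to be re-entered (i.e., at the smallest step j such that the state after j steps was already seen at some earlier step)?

Run of M on w = 1 1 1 0 0 0:
  step 0: S0  (start)
  step 1: S1  (read 1: S0→S1)
  step 2: S2  (read 1: S1→S2)
  step 3: S1  (read 1: S2→S1)   ← first repeat (S1 seen earlier)
  step 4: S3  (read 0: S1→S3)
  step 5: S3  (read 0: S3→S3)
  step 6: S3  (read 0: S3→S3)

The earliest repeat is at step j = 3: M is in S1, which it already visited at step i = 1.

S1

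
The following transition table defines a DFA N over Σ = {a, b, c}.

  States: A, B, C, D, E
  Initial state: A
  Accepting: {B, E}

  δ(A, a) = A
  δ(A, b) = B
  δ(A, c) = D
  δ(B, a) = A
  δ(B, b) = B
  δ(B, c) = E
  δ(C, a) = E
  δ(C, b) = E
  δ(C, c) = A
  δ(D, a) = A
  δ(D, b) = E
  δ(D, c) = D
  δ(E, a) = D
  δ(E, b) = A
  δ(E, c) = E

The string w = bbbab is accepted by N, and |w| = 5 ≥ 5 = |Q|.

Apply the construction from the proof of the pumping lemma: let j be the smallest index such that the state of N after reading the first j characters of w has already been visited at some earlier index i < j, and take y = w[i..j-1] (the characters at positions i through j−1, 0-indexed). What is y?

b

Run of N on w = b b b a b:
  step 0: A  (start)
  step 1: B  (read b: A→B)
  step 2: B  (read b: B→B)   ← first repeat (B seen earlier)
  step 3: B  (read b: B→B)
  step 4: A  (read a: B→A)
  step 5: B  (read b: A→B)

So i = 1, j = 2, giving x = w[0:1] = b, y = w[1:2] = b, z = w[2:5] = bab.
Check: |xy| = 2 ≤ 5 and |y| = 1 ≥ 1. Reading y takes N from B back to B, so every xyⁱz is accepted.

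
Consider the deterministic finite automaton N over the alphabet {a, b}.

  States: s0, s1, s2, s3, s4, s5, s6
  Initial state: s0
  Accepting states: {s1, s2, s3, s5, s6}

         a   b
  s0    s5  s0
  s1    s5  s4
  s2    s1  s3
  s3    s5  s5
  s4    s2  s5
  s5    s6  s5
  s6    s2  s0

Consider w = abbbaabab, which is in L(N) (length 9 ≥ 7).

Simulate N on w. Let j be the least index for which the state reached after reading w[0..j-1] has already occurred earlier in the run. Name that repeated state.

Run of N on w = a b b b a a b a b:
  step 0: s0  (start)
  step 1: s5  (read a: s0→s5)
  step 2: s5  (read b: s5→s5)   ← first repeat (s5 seen earlier)
  step 3: s5  (read b: s5→s5)
  step 4: s5  (read b: s5→s5)
  step 5: s6  (read a: s5→s6)
  step 6: s2  (read a: s6→s2)
  step 7: s3  (read b: s2→s3)
  step 8: s5  (read a: s3→s5)
  step 9: s5  (read b: s5→s5)

The earliest repeat is at step j = 2: N is in s5, which it already visited at step i = 1.

s5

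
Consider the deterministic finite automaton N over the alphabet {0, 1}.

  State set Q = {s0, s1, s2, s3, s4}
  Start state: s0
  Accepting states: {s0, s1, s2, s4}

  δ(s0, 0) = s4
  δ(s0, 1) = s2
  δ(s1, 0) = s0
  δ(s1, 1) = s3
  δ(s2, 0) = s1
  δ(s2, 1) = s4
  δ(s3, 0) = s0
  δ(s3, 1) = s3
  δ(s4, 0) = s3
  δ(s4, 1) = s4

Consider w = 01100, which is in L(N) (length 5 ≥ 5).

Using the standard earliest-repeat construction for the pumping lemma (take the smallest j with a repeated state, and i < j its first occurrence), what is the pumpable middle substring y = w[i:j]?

1

State sequence: s0 -0-> s4 -1-> s4 -1-> s4 -0-> s3 -0-> s0
First repeat at step 2: s4 was already visited.

So i = 1, j = 2, giving x = w[0:1] = 0, y = w[1:2] = 1, z = w[2:5] = 100.
Check: |xy| = 2 ≤ 5 and |y| = 1 ≥ 1. Reading y takes N from s4 back to s4, so every xyⁱz is accepted.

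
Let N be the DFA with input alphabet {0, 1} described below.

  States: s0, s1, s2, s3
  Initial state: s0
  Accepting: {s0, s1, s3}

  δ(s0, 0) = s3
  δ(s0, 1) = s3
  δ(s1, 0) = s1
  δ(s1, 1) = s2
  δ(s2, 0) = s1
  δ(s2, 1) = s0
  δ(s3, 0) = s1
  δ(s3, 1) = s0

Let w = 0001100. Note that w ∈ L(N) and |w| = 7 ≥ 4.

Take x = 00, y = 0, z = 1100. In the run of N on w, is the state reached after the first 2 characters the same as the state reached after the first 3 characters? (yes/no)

yes

Run of N on the first 3 characters of w = 0 0 0:
  step 0: s0  (start)
  step 1: s3  (read 0: s0→s3)
  step 2: s1  (read 0: s3→s1)
  step 3: s1  (read 0: s1→s1)

After x (step 2): s1. After xy (step 3): s1.
They match, so y = 0 drives N around a cycle from s1 back to itself; pumping y any number of times keeps N in s1 before reading z, and xyⁱz ∈ L(N) for every i ≥ 0.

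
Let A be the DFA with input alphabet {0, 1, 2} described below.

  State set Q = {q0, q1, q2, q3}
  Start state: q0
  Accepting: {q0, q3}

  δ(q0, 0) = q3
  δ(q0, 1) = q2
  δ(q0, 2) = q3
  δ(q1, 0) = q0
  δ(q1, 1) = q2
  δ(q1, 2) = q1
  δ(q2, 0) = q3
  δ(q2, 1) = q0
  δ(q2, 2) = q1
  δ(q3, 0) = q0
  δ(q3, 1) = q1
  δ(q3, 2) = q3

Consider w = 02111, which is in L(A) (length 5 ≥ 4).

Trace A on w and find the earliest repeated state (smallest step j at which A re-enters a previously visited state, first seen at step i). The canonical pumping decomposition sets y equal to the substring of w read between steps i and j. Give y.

State sequence: q0 -0-> q3 -2-> q3 -1-> q1 -1-> q2 -1-> q0
First repeat at step 2: q3 was already visited.

So i = 1, j = 2, giving x = w[0:1] = 0, y = w[1:2] = 2, z = w[2:5] = 111.
Check: |xy| = 2 ≤ 4 and |y| = 1 ≥ 1. Reading y takes A from q3 back to q3, so every xyⁱz is accepted.

2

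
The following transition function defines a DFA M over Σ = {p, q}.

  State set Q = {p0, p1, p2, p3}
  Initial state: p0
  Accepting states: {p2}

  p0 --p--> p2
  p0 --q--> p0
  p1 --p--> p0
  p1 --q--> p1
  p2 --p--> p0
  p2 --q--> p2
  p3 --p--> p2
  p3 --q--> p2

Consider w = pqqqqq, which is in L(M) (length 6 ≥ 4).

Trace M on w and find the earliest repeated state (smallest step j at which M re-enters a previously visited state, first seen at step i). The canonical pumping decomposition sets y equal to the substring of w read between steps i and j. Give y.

q

State sequence: p0 -p-> p2 -q-> p2 -q-> p2 -q-> p2 -q-> p2 -q-> p2
First repeat at step 2: p2 was already visited.

So i = 1, j = 2, giving x = w[0:1] = p, y = w[1:2] = q, z = w[2:6] = qqqq.
Check: |xy| = 2 ≤ 4 and |y| = 1 ≥ 1. Reading y takes M from p2 back to p2, so every xyⁱz is accepted.
With |Q| = 4, pigeonhole forces a state repeat no later than step 4; the substring read between the first and second visits to that state can be pumped.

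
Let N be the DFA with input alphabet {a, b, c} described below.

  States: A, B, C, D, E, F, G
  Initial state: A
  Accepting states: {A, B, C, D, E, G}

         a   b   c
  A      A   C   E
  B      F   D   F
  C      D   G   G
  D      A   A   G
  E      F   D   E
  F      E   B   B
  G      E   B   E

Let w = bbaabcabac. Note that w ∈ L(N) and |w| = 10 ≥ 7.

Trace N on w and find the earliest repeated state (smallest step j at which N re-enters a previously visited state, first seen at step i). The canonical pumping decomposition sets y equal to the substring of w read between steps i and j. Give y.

bc

Run of N on w = b b a a b c a b a c:
  step 0: A  (start)
  step 1: C  (read b: A→C)
  step 2: G  (read b: C→G)
  step 3: E  (read a: G→E)
  step 4: F  (read a: E→F)
  step 5: B  (read b: F→B)
  step 6: F  (read c: B→F)   ← first repeat (F seen earlier)
  step 7: E  (read a: F→E)
  step 8: D  (read b: E→D)
  step 9: A  (read a: D→A)
  step 10: E  (read c: A→E)

So i = 4, j = 6, giving x = w[0:4] = bbaa, y = w[4:6] = bc, z = w[6:10] = abac.
Check: |xy| = 6 ≤ 7 and |y| = 2 ≥ 1. Reading y takes N from F back to F, so every xyⁱz is accepted.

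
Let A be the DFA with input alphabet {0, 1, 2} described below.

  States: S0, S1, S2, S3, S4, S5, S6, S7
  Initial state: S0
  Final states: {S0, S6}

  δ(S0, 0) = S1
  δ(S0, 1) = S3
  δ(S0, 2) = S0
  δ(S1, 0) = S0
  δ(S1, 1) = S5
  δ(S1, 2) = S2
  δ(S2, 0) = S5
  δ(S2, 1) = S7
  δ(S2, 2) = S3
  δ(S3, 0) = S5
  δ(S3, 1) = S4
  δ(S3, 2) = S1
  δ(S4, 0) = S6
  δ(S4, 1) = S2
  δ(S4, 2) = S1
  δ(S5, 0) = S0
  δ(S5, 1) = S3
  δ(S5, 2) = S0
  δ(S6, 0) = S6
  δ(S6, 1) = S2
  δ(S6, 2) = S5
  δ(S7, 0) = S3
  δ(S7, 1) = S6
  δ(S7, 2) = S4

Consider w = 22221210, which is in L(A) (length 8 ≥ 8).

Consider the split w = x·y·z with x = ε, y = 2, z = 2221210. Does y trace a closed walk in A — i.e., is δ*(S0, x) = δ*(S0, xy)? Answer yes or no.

State sequence: S0 -2-> S0

After x (step 0): S0. After xy (step 1): S0.
They match, so y = 2 drives A around a cycle from S0 back to itself; pumping y any number of times keeps A in S0 before reading z, and xyⁱz ∈ L(A) for every i ≥ 0.

yes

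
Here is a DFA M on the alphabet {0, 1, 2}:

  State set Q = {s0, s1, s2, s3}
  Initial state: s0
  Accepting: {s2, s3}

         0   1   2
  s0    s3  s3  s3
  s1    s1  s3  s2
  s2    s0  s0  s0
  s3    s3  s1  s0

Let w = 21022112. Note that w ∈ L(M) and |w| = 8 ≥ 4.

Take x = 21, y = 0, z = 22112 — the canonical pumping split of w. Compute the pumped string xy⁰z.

xy⁰z = xz = 21·22112 = 2122112.
Reading y = 0 takes M from s1 back to s1, so after x the machine is still in s1, and z then leads to the accepting state s2. Hence 2122112 ∈ L(M).

2122112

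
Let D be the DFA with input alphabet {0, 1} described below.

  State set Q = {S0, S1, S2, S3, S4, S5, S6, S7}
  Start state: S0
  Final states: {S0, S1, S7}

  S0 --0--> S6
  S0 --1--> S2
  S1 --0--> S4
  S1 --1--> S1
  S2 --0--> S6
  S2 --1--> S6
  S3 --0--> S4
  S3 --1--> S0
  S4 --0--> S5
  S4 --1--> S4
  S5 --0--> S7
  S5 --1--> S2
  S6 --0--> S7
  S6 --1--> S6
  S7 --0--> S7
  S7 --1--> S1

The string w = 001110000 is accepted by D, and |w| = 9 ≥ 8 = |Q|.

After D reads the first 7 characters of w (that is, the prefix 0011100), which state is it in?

S5

Run of D on the first 7 characters of w = 0 0 1 1 1 0 0:
  step 0: S0  (start)
  step 1: S6  (read 0: S0→S6)
  step 2: S7  (read 0: S6→S7)
  step 3: S1  (read 1: S7→S1)
  step 4: S1  (read 1: S1→S1)
  step 5: S1  (read 1: S1→S1)
  step 6: S4  (read 0: S1→S4)
  step 7: S5  (read 0: S4→S5)

After reading 7 characters, D is in state S5.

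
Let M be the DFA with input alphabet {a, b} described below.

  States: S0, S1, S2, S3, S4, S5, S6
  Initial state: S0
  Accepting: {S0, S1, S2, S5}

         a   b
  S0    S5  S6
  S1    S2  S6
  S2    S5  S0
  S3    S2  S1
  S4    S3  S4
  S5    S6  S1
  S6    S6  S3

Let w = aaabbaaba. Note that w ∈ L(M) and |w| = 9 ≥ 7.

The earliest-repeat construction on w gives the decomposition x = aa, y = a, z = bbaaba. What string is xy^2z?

aaaabbaaba

xy^2z = aa·a·a·bbaaba = aaaabbaaba.
Reading y = a takes M from S6 back to S6, so after x·y·y the machine is still in S6, and z then leads to the accepting state S2. Hence aaaabbaaba ∈ L(M).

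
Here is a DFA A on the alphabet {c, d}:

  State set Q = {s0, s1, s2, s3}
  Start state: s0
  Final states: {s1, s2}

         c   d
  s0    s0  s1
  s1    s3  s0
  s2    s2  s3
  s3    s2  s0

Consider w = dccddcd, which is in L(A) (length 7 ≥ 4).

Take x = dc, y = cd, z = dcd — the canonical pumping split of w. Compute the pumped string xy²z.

dccdcddcd

xy^2z = dc·cd·cd·dcd = dccdcddcd.
Reading y = cd takes A from s3 back to s3, so after x·y·y the machine is still in s3, and z then leads to the accepting state s1. Hence dccdcddcd ∈ L(A).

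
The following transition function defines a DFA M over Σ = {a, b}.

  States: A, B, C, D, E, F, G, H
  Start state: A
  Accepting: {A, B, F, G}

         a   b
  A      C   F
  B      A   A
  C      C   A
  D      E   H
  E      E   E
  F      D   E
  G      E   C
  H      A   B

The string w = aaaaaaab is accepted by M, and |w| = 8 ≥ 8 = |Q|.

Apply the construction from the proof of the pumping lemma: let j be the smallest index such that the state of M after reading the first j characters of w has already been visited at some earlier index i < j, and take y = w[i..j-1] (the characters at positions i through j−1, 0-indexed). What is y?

a

State sequence: A -a-> C -a-> C -a-> C -a-> C -a-> C -a-> C -a-> C -b-> A
First repeat at step 2: C was already visited.

So i = 1, j = 2, giving x = w[0:1] = a, y = w[1:2] = a, z = w[2:8] = aaaaab.
Check: |xy| = 2 ≤ 8 and |y| = 1 ≥ 1. Reading y takes M from C back to C, so every xyⁱz is accepted.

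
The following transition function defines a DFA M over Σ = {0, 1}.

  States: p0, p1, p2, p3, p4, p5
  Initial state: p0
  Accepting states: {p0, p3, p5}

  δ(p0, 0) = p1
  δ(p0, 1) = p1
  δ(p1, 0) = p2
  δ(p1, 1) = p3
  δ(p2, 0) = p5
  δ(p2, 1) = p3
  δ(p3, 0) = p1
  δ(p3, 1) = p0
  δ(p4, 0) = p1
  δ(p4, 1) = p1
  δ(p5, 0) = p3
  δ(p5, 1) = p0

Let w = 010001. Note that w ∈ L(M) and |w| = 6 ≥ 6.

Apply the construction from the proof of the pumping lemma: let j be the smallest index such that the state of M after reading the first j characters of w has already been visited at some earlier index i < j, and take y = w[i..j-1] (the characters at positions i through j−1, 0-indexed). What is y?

Run of M on w = 0 1 0 0 0 1:
  step 0: p0  (start)
  step 1: p1  (read 0: p0→p1)
  step 2: p3  (read 1: p1→p3)
  step 3: p1  (read 0: p3→p1)   ← first repeat (p1 seen earlier)
  step 4: p2  (read 0: p1→p2)
  step 5: p5  (read 0: p2→p5)
  step 6: p0  (read 1: p5→p0)

So i = 1, j = 3, giving x = w[0:1] = 0, y = w[1:3] = 10, z = w[3:6] = 001.
Check: |xy| = 3 ≤ 6 and |y| = 2 ≥ 1. Reading y takes M from p1 back to p1, so every xyⁱz is accepted.
The DFA has 6 states, so the proof of the pumping lemma guarantees a repeated state among the first 6+1 visited; the segment between the two visits is the pumpable y.

10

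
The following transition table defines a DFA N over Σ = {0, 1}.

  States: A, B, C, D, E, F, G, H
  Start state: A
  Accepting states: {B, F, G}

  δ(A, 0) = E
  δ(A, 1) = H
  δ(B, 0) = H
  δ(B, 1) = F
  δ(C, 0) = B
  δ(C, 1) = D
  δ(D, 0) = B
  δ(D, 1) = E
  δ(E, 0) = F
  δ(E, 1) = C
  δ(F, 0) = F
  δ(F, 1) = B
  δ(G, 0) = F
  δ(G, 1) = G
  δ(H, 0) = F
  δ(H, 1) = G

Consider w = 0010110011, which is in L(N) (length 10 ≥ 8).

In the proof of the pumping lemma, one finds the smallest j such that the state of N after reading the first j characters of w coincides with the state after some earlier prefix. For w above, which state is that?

Run of N on w = 0 0 1 0 1 1 0 0 1 1:
  step 0: A  (start)
  step 1: E  (read 0: A→E)
  step 2: F  (read 0: E→F)
  step 3: B  (read 1: F→B)
  step 4: H  (read 0: B→H)
  step 5: G  (read 1: H→G)
  step 6: G  (read 1: G→G)   ← first repeat (G seen earlier)
  step 7: F  (read 0: G→F)
  step 8: F  (read 0: F→F)
  step 9: B  (read 1: F→B)
  step 10: F  (read 1: B→F)

The earliest repeat is at step j = 6: N is in G, which it already visited at step i = 5.
Since N has 8 states, any run of length ≥ 8 visits 8+1 states, so by pigeonhole some state repeats within the first 8 steps — that repeat gives the pumpable loop.

G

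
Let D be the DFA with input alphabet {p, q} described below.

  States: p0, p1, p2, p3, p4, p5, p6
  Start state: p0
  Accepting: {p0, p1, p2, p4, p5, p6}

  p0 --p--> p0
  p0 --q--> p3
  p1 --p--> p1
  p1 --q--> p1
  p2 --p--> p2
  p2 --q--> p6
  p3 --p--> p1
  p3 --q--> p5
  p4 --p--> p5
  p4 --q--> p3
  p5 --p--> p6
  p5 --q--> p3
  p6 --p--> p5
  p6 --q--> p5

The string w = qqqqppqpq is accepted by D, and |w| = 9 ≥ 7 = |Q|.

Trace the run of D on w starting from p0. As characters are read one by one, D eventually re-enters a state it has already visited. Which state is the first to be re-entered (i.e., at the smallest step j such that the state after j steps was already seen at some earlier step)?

Run of D on w = q q q q p p q p q:
  step 0: p0  (start)
  step 1: p3  (read q: p0→p3)
  step 2: p5  (read q: p3→p5)
  step 3: p3  (read q: p5→p3)   ← first repeat (p3 seen earlier)
  step 4: p5  (read q: p3→p5)
  step 5: p6  (read p: p5→p6)
  step 6: p5  (read p: p6→p5)
  step 7: p3  (read q: p5→p3)
  step 8: p1  (read p: p3→p1)
  step 9: p1  (read q: p1→p1)

The earliest repeat is at step j = 3: D is in p3, which it already visited at step i = 1.
The DFA has 7 states, so the proof of the pumping lemma guarantees a repeated state among the first 7+1 visited; the segment between the two visits is the pumpable y.

p3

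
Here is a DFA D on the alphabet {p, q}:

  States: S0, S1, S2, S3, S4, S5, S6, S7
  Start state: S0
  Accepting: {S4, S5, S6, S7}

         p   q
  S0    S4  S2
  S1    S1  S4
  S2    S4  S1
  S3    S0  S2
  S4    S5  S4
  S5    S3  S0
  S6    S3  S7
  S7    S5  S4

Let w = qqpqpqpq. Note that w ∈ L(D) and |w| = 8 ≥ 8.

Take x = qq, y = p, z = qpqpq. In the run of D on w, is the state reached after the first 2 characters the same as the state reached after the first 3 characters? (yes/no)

State sequence: S0 -q-> S2 -q-> S1 -p-> S1

After x (step 2): S1. After xy (step 3): S1.
They match, so y = p drives D around a cycle from S1 back to itself; pumping y any number of times keeps D in S1 before reading z, and xyⁱz ∈ L(D) for every i ≥ 0.

yes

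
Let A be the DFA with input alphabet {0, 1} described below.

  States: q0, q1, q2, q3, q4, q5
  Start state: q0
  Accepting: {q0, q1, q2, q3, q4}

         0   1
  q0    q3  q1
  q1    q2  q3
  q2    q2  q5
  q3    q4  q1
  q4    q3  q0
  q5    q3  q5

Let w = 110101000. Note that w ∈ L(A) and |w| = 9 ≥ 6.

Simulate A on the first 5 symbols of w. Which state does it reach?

q3

Run of A on the first 5 characters of w = 1 1 0 1 0:
  step 0: q0  (start)
  step 1: q1  (read 1: q0→q1)
  step 2: q3  (read 1: q1→q3)
  step 3: q4  (read 0: q3→q4)
  step 4: q0  (read 1: q4→q0)
  step 5: q3  (read 0: q0→q3)

After reading 5 characters, A is in state q3.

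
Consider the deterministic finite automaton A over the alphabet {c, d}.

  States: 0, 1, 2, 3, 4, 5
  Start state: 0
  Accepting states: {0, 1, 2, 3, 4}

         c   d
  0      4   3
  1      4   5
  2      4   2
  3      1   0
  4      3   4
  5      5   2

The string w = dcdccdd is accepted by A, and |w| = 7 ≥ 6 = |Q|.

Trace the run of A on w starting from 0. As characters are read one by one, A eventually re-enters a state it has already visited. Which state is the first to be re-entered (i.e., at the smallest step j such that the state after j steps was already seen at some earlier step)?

Run of A on w = d c d c c d d:
  step 0: 0  (start)
  step 1: 3  (read d: 0→3)
  step 2: 1  (read c: 3→1)
  step 3: 5  (read d: 1→5)
  step 4: 5  (read c: 5→5)   ← first repeat (5 seen earlier)
  step 5: 5  (read c: 5→5)
  step 6: 2  (read d: 5→2)
  step 7: 2  (read d: 2→2)

The earliest repeat is at step j = 4: A is in 5, which it already visited at step i = 3.

5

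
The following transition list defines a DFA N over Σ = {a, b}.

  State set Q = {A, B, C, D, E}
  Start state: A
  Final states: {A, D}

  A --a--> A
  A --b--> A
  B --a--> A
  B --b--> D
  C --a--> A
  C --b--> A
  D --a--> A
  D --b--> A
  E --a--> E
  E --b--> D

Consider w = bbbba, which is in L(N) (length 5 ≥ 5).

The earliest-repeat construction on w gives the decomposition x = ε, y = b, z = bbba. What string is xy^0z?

xy⁰z = xz = ε·bbba = bbba.
Reading y = b takes N from A back to A, so after x the machine is still in A, and z then leads to the accepting state A. Hence bbba ∈ L(N).

bbba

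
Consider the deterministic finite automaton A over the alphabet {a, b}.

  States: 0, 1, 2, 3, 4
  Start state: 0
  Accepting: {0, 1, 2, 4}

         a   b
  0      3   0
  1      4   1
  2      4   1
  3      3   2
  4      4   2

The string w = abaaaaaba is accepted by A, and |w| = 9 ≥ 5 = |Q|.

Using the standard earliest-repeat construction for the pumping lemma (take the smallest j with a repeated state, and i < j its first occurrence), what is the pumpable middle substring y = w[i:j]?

Run of A on w = a b a a a a a b a:
  step 0: 0  (start)
  step 1: 3  (read a: 0→3)
  step 2: 2  (read b: 3→2)
  step 3: 4  (read a: 2→4)
  step 4: 4  (read a: 4→4)   ← first repeat (4 seen earlier)
  step 5: 4  (read a: 4→4)
  step 6: 4  (read a: 4→4)
  step 7: 4  (read a: 4→4)
  step 8: 2  (read b: 4→2)
  step 9: 4  (read a: 2→4)

So i = 3, j = 4, giving x = w[0:3] = aba, y = w[3:4] = a, z = w[4:9] = aaaba.
Check: |xy| = 4 ≤ 5 and |y| = 1 ≥ 1. Reading y takes A from 4 back to 4, so every xyⁱz is accepted.

a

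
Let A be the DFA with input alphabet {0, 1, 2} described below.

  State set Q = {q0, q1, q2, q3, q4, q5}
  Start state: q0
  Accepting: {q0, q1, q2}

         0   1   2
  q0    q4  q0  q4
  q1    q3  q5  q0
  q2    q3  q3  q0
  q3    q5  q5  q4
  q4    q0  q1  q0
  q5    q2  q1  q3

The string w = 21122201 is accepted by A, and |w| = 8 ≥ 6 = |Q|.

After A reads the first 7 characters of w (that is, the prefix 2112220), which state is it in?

State sequence: q0 -2-> q4 -1-> q1 -1-> q5 -2-> q3 -2-> q4 -2-> q0 -0-> q4

After reading 7 characters, A is in state q4.

q4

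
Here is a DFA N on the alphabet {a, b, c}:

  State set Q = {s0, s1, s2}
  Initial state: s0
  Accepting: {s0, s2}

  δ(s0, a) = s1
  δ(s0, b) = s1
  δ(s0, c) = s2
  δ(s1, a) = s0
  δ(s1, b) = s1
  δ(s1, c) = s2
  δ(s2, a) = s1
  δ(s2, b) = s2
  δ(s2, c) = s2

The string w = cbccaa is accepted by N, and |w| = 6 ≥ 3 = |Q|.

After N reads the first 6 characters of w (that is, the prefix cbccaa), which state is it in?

Run of N on the first 6 characters of w = c b c c a a:
  step 0: s0  (start)
  step 1: s2  (read c: s0→s2)
  step 2: s2  (read b: s2→s2)
  step 3: s2  (read c: s2→s2)
  step 4: s2  (read c: s2→s2)
  step 5: s1  (read a: s2→s1)
  step 6: s0  (read a: s1→s0)

After reading 6 characters, N is in state s0.
(This kind of state-tracing is the core of the pumping-lemma construction: with 3 states, pigeonhole forces a repeat within the first 3 steps.)

s0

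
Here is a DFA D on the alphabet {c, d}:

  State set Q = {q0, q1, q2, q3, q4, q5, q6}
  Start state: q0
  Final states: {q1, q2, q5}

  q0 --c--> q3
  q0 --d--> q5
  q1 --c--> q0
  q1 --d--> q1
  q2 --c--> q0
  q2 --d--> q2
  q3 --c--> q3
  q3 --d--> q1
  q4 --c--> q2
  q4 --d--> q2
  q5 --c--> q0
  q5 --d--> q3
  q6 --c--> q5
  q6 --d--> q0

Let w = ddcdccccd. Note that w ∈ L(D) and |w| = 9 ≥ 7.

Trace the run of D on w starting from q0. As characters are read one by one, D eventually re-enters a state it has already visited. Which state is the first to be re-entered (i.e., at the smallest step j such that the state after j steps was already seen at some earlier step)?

State sequence: q0 -d-> q5 -d-> q3 -c-> q3 -d-> q1 -c-> q0 -c-> q3 -c-> q3 -c-> q3 -d-> q1
First repeat at step 3: q3 was already visited.

The earliest repeat is at step j = 3: D is in q3, which it already visited at step i = 2.
The DFA has 7 states, so the proof of the pumping lemma guarantees a repeated state among the first 7+1 visited; the segment between the two visits is the pumpable y.

q3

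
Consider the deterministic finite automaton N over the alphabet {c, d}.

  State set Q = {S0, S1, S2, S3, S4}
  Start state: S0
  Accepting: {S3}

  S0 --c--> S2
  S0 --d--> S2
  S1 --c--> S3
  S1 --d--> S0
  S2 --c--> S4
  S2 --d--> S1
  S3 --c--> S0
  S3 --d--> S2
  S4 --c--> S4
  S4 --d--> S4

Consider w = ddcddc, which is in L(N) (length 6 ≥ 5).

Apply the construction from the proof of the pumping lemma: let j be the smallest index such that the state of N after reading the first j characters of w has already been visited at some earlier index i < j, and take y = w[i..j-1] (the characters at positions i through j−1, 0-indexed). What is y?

dcd

State sequence: S0 -d-> S2 -d-> S1 -c-> S3 -d-> S2 -d-> S1 -c-> S3
First repeat at step 4: S2 was already visited.

So i = 1, j = 4, giving x = w[0:1] = d, y = w[1:4] = dcd, z = w[4:6] = dc.
Check: |xy| = 4 ≤ 5 and |y| = 3 ≥ 1. Reading y takes N from S2 back to S2, so every xyⁱz is accepted.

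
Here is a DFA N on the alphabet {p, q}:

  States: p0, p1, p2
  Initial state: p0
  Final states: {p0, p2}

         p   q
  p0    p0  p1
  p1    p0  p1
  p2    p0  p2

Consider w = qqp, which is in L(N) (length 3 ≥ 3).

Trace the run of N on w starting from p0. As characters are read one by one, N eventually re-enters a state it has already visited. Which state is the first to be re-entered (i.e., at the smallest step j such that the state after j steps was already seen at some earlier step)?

p1

Run of N on w = q q p:
  step 0: p0  (start)
  step 1: p1  (read q: p0→p1)
  step 2: p1  (read q: p1→p1)   ← first repeat (p1 seen earlier)
  step 3: p0  (read p: p1→p0)

The earliest repeat is at step j = 2: N is in p1, which it already visited at step i = 1.
With |Q| = 3, pigeonhole forces a state repeat no later than step 3; the substring read between the first and second visits to that state can be pumped.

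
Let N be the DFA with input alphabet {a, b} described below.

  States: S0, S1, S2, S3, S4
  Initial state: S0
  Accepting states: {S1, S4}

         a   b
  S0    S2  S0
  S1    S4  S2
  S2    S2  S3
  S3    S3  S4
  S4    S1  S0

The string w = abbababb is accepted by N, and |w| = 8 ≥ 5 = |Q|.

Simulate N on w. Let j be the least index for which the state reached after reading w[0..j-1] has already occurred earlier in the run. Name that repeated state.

S2

Run of N on w = a b b a b a b b:
  step 0: S0  (start)
  step 1: S2  (read a: S0→S2)
  step 2: S3  (read b: S2→S3)
  step 3: S4  (read b: S3→S4)
  step 4: S1  (read a: S4→S1)
  step 5: S2  (read b: S1→S2)   ← first repeat (S2 seen earlier)
  step 6: S2  (read a: S2→S2)
  step 7: S3  (read b: S2→S3)
  step 8: S4  (read b: S3→S4)

The earliest repeat is at step j = 5: N is in S2, which it already visited at step i = 1.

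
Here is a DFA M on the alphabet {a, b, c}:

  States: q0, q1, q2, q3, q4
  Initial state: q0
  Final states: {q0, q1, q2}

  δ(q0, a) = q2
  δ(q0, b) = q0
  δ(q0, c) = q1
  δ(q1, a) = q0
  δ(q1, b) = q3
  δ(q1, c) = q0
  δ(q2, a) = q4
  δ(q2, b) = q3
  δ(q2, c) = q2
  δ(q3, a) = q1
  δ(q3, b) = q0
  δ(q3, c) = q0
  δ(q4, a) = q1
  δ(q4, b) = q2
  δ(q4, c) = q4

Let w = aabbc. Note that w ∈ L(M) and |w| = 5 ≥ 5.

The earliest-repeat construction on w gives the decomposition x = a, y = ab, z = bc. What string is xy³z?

xy^3z = a·ab·ab·ab·bc = aabababbc.
Reading y = ab takes M from q2 back to q2, so after x·y·y·y the machine is still in q2, and z then leads to the accepting state q0. Hence aabababbc ∈ L(M).

aabababbc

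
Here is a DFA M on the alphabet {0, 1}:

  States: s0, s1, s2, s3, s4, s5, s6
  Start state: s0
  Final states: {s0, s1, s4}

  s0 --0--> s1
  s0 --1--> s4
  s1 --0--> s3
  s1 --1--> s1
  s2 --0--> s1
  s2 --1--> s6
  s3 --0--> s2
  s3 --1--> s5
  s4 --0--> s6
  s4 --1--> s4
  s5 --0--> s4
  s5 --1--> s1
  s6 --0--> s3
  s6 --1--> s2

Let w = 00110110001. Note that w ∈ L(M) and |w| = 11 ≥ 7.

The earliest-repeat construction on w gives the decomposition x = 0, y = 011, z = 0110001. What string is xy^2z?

00110110110001

xy^2z = 0·011·011·0110001 = 00110110110001.
Reading y = 011 takes M from s1 back to s1, so after x·y·y the machine is still in s1, and z then leads to the accepting state s1. Hence 00110110110001 ∈ L(M).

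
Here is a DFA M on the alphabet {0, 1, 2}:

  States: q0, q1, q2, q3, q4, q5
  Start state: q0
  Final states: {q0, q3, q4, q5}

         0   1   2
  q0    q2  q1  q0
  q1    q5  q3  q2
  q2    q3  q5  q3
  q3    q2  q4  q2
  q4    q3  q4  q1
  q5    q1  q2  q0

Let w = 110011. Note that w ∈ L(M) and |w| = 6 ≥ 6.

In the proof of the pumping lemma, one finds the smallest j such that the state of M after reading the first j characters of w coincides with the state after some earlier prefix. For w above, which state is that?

Run of M on w = 1 1 0 0 1 1:
  step 0: q0  (start)
  step 1: q1  (read 1: q0→q1)
  step 2: q3  (read 1: q1→q3)
  step 3: q2  (read 0: q3→q2)
  step 4: q3  (read 0: q2→q3)   ← first repeat (q3 seen earlier)
  step 5: q4  (read 1: q3→q4)
  step 6: q4  (read 1: q4→q4)

The earliest repeat is at step j = 4: M is in q3, which it already visited at step i = 2.
With |Q| = 6, pigeonhole forces a state repeat no later than step 6; the substring read between the first and second visits to that state can be pumped.

q3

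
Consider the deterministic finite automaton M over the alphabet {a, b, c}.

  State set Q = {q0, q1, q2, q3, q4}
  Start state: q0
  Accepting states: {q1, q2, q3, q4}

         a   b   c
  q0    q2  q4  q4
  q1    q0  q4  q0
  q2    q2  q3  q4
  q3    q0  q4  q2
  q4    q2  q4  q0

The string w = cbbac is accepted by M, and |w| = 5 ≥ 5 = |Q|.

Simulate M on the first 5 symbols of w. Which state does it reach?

q4

State sequence: q0 -c-> q4 -b-> q4 -b-> q4 -a-> q2 -c-> q4

After reading 5 characters, M is in state q4.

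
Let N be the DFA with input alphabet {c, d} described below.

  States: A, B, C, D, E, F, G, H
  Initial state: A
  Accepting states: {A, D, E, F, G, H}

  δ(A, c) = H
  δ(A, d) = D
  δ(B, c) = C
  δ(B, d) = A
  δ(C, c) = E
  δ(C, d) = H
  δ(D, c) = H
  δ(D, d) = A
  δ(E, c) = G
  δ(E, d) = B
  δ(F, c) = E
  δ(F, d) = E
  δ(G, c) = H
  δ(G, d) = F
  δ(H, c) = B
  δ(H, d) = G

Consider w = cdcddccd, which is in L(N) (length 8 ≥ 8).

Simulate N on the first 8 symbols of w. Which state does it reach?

F

Run of N on the first 8 characters of w = c d c d d c c d:
  step 0: A  (start)
  step 1: H  (read c: A→H)
  step 2: G  (read d: H→G)
  step 3: H  (read c: G→H)
  step 4: G  (read d: H→G)
  step 5: F  (read d: G→F)
  step 6: E  (read c: F→E)
  step 7: G  (read c: E→G)
  step 8: F  (read d: G→F)

After reading 8 characters, N is in state F.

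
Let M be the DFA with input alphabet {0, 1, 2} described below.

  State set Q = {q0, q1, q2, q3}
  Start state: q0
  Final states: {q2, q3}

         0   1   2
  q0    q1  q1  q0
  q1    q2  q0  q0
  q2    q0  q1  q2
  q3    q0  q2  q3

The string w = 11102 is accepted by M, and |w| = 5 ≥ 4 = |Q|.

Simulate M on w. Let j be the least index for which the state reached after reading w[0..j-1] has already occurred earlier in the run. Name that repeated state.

State sequence: q0 -1-> q1 -1-> q0 -1-> q1 -0-> q2 -2-> q2
First repeat at step 2: q0 was already visited.

The earliest repeat is at step j = 2: M is in q0, which it already visited at step i = 0.
With |Q| = 4, pigeonhole forces a state repeat no later than step 4; the substring read between the first and second visits to that state can be pumped.

q0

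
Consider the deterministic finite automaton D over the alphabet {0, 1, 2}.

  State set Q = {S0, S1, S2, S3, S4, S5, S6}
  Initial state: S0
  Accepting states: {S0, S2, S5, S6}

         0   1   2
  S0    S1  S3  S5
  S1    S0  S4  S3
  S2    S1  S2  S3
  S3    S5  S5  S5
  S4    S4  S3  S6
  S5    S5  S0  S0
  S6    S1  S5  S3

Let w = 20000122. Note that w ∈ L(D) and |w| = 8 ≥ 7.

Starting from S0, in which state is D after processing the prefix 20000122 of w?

State sequence: S0 -2-> S5 -0-> S5 -0-> S5 -0-> S5 -0-> S5 -1-> S0 -2-> S5 -2-> S0

After reading 8 characters, D is in state S0.

S0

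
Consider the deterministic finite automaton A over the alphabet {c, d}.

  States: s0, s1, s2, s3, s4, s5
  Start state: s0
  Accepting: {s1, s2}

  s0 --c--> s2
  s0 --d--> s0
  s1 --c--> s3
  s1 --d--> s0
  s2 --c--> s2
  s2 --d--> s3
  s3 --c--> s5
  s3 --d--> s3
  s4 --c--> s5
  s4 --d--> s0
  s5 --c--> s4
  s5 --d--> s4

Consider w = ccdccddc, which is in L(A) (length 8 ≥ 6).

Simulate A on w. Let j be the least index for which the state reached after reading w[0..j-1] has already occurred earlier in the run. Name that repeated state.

s2

Run of A on w = c c d c c d d c:
  step 0: s0  (start)
  step 1: s2  (read c: s0→s2)
  step 2: s2  (read c: s2→s2)   ← first repeat (s2 seen earlier)
  step 3: s3  (read d: s2→s3)
  step 4: s5  (read c: s3→s5)
  step 5: s4  (read c: s5→s4)
  step 6: s0  (read d: s4→s0)
  step 7: s0  (read d: s0→s0)
  step 8: s2  (read c: s0→s2)

The earliest repeat is at step j = 2: A is in s2, which it already visited at step i = 1.
The DFA has 6 states, so the proof of the pumping lemma guarantees a repeated state among the first 6+1 visited; the segment between the two visits is the pumpable y.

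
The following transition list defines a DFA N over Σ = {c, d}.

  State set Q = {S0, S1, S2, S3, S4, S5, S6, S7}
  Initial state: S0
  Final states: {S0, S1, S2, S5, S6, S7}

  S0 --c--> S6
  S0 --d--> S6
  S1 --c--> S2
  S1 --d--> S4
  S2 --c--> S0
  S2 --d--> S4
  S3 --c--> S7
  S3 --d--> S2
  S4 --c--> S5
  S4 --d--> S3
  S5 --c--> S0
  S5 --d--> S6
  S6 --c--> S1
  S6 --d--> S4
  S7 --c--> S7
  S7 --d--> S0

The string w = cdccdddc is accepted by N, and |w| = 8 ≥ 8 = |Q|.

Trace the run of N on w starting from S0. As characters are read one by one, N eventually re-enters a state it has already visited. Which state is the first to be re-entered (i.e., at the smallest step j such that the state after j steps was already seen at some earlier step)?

S0

State sequence: S0 -c-> S6 -d-> S4 -c-> S5 -c-> S0 -d-> S6 -d-> S4 -d-> S3 -c-> S7
First repeat at step 4: S0 was already visited.

The earliest repeat is at step j = 4: N is in S0, which it already visited at step i = 0.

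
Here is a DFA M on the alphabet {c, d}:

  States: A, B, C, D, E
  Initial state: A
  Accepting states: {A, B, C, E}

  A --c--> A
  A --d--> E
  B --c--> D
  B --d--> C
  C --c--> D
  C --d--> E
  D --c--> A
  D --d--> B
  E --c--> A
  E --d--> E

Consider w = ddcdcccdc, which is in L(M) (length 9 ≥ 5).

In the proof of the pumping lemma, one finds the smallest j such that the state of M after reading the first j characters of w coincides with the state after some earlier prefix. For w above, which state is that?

E

State sequence: A -d-> E -d-> E -c-> A -d-> E -c-> A -c-> A -c-> A -d-> E -c-> A
First repeat at step 2: E was already visited.

The earliest repeat is at step j = 2: M is in E, which it already visited at step i = 1.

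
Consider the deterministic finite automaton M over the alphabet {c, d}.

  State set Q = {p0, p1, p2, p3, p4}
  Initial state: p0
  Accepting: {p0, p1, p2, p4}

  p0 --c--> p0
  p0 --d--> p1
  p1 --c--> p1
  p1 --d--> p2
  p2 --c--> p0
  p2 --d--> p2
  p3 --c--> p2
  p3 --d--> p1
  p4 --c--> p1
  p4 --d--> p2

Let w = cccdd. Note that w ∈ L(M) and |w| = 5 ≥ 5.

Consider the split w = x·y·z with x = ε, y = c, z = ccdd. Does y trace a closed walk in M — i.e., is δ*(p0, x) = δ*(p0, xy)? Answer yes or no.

Run of M on the first 1 characters of w = c:
  step 0: p0  (start)
  step 1: p0  (read c: p0→p0)

After x (step 0): p0. After xy (step 1): p0.
They match, so y = c drives M around a cycle from p0 back to itself; pumping y any number of times keeps M in p0 before reading z, and xyⁱz ∈ L(M) for every i ≥ 0.

yes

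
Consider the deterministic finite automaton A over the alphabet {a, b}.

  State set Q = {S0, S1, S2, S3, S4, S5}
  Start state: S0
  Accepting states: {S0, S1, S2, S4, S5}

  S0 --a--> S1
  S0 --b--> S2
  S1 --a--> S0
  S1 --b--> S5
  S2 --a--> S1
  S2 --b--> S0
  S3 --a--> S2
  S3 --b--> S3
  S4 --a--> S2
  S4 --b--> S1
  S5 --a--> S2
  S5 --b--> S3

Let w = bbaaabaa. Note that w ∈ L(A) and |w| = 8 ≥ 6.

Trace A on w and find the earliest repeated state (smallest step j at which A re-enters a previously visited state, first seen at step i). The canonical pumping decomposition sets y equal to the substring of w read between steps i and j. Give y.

bb

State sequence: S0 -b-> S2 -b-> S0 -a-> S1 -a-> S0 -a-> S1 -b-> S5 -a-> S2 -a-> S1
First repeat at step 2: S0 was already visited.

So i = 0, j = 2, giving x = w[0:0] = ε, y = w[0:2] = bb, z = w[2:8] = aaabaa.
Check: |xy| = 2 ≤ 6 and |y| = 2 ≥ 1. Reading y takes A from S0 back to S0, so every xyⁱz is accepted.
The DFA has 6 states, so the proof of the pumping lemma guarantees a repeated state among the first 6+1 visited; the segment between the two visits is the pumpable y.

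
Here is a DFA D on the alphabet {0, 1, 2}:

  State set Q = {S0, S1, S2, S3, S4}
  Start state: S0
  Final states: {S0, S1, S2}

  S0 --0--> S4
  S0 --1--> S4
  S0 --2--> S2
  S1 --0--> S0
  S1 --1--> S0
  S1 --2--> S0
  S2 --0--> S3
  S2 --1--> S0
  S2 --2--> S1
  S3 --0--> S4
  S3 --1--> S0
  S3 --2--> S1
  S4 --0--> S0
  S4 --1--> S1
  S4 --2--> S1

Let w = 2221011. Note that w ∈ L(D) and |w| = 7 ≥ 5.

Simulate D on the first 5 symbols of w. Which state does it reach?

S0

State sequence: S0 -2-> S2 -2-> S1 -2-> S0 -1-> S4 -0-> S0

After reading 5 characters, D is in state S0.
(This kind of state-tracing is the core of the pumping-lemma construction: with 5 states, pigeonhole forces a repeat within the first 5 steps.)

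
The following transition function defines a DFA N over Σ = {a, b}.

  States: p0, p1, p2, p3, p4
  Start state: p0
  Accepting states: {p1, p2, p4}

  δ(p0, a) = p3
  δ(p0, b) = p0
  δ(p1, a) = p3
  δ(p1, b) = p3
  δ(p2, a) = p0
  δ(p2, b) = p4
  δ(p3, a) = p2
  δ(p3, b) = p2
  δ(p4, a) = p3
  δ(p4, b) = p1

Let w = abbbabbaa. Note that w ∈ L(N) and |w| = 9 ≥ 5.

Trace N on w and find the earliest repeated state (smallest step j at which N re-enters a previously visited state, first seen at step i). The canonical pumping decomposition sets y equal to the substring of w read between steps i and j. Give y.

bbba

State sequence: p0 -a-> p3 -b-> p2 -b-> p4 -b-> p1 -a-> p3 -b-> p2 -b-> p4 -a-> p3 -a-> p2
First repeat at step 5: p3 was already visited.

So i = 1, j = 5, giving x = w[0:1] = a, y = w[1:5] = bbba, z = w[5:9] = bbaa.
Check: |xy| = 5 ≤ 5 and |y| = 4 ≥ 1. Reading y takes N from p3 back to p3, so every xyⁱz is accepted.
With |Q| = 5, pigeonhole forces a state repeat no later than step 5; the substring read between the first and second visits to that state can be pumped.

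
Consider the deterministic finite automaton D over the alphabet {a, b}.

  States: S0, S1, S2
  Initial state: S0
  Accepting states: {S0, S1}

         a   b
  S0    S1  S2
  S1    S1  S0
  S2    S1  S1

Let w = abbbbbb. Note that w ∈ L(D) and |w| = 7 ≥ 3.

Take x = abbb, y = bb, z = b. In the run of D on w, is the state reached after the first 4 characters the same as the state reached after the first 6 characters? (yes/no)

no

State sequence: S0 -a-> S1 -b-> S0 -b-> S2 -b-> S1 -b-> S0 -b-> S2

After x (step 4): S1. After xy (step 6): S2.
They differ (S1 ≠ S2), so y is not a cycle from the state after x; this split is not the one the pumping-lemma construction produces, and pumping y need not keep the string in L(D).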